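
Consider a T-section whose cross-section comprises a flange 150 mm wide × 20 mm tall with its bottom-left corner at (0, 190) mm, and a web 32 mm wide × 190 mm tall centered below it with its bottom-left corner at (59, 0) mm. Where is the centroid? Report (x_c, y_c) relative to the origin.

x_c = 75.00 mm, y_c = 129.69 mm

web: A = 32 × 190 = 6080.00, centroid at (75.00, 95.00).
flange: A = 150 × 20 = 3000.00, centroid at (75.00, 200.00).
ΣA = 9080.00 mm²
ΣAx_c = (6080.00)(75.00) + (3000.00)(75.00) = 681000.00 mm³
ΣAy_c = (6080.00)(95.00) + (3000.00)(200.00) = 1177600.00 mm³
x_c = 681000.00 / 9080.00 = 75.00 mm
y_c = 1177600.00 / 9080.00 = 129.69 mm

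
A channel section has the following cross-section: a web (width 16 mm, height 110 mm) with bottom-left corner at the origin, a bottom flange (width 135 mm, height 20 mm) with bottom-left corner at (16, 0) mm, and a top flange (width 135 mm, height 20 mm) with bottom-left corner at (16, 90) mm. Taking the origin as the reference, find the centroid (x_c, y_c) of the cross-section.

web: A = 16 × 110 = 1760.00, centroid at (8.00, 55.00).
bottom flange: A = 135 × 20 = 2700.00, centroid at (83.50, 10.00).
top flange: A = 135 × 20 = 2700.00, centroid at (83.50, 100.00).
ΣA = 7160.00 mm², ΣAx_c = 464980.00 mm³, ΣAy_c = 393800.00 mm³.
x_c = 464980.00/7160.00 = 64.94 mm; y_c = 393800.00/7160.00 = 55.00 mm.

x_c = 64.94 mm, y_c = 55.00 mm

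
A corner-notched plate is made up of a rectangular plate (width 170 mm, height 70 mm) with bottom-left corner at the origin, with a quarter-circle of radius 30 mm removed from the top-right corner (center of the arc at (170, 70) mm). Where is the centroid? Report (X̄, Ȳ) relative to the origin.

X̄ = 80.44 mm, Ȳ = 33.59 mm

Part | A | x̄ᵢ | ȳᵢ | A·x̄ᵢ | A·ȳᵢ
plate | 11900.00 | 85.00 | 35.00 | 1011500.00 | 416500.00
removed quarter-circle | -706.86 | 157.27 | 57.27 | -111165.92 | -40480.08
Σ | 11193.14 |  |  | 900334.08 | 376019.92
X̄ = 900334.08 / 11193.14 = 80.44 mm
Ȳ = 376019.92 / 11193.14 = 33.59 mm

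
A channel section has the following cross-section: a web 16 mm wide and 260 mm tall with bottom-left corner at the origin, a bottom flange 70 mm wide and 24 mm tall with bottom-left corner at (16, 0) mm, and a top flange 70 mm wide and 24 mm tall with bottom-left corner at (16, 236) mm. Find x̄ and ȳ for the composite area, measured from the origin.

x̄ = 27.21 mm, ȳ = 130.00 mm

web: A = 16 × 260 = 4160.00, centroid at (8.00, 130.00).
bottom flange: A = 70 × 24 = 1680.00, centroid at (51.00, 12.00).
top flange: A = 70 × 24 = 1680.00, centroid at (51.00, 248.00).
ΣA = 7520.00 mm², ΣAx̄ = 204640.00 mm³, ΣAȳ = 977600.00 mm³.
x̄ = 204640.00/7520.00 = 27.21 mm; ȳ = 977600.00/7520.00 = 130.00 mm.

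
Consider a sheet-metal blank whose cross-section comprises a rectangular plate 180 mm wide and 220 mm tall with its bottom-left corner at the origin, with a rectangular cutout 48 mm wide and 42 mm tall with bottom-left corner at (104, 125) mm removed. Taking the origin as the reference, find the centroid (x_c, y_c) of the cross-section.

x_c = 87.96 mm, y_c = 108.07 mm

Part | A | x̄ᵢ | ȳᵢ | A·x̄ᵢ | A·ȳᵢ
plate | 39600.00 | 90.00 | 110.00 | 3564000.00 | 4356000.00
hole | -2016.00 | 128.00 | 146.00 | -258048.00 | -294336.00
Σ | 37584.00 |  |  | 3305952.00 | 4061664.00
x_c = 3305952.00 / 37584.00 = 87.96 mm
y_c = 4061664.00 / 37584.00 = 108.07 mm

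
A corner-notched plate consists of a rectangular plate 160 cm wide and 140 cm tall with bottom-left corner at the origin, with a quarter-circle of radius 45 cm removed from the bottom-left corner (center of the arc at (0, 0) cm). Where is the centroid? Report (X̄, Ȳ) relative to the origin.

X̄ = 84.65 cm, Ȳ = 73.89 cm

plate: A = 160 × 140 = 22400.00, centroid at (80.00, 70.00).
removed quarter-circle: A = −¼π·45² = -1590.43, centroid at (19.10, 19.10).
ΣA = 20809.57 cm², ΣAX̄ = 1761625.00 cm³, ΣAȲ = 1537625.00 cm³.
X̄ = 1761625.00/20809.57 = 84.65 cm; Ȳ = 1537625.00/20809.57 = 73.89 cm.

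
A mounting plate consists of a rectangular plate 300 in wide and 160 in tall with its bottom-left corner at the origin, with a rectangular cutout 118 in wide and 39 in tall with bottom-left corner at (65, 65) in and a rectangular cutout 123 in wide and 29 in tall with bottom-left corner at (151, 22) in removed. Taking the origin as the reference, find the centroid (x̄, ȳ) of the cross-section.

x̄ = 147.41 in, ȳ = 83.38 in

plate: A = 300 × 160 = 48000.00, centroid at (150.00, 80.00).
hole 1: A = −(118 × 39) = -4602.00, centroid at (124.00, 84.50).
hole 2: A = −(123 × 29) = -3567.00, centroid at (212.50, 36.50).
ΣA = 39831.00 in²
ΣAx̄ = (48000.00)(150.00) + (-4602.00)(124.00) + (-3567.00)(212.50) = 5871364.50 in³
ΣAȳ = (48000.00)(80.00) + (-4602.00)(84.50) + (-3567.00)(36.50) = 3320935.50 in³
x̄ = 5871364.50 / 39831.00 = 147.41 in
ȳ = 3320935.50 / 39831.00 = 83.38 in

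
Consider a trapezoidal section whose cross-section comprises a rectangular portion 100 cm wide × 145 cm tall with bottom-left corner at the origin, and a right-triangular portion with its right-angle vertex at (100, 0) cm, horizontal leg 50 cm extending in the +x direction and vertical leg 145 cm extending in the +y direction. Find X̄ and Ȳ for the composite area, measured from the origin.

Part | A | x̄ᵢ | ȳᵢ | A·x̄ᵢ | A·ȳᵢ
rectangular portion | 14500.00 | 50.00 | 72.50 | 725000.00 | 1051250.00
triangular portion | 3625.00 | 116.67 | 48.33 | 422916.67 | 175208.33
Σ | 18125.00 |  |  | 1147916.67 | 1226458.33
X̄ = 1147916.67 / 18125.00 = 63.33 cm
Ȳ = 1226458.33 / 18125.00 = 67.67 cm

X̄ = 63.33 cm, Ȳ = 67.67 cm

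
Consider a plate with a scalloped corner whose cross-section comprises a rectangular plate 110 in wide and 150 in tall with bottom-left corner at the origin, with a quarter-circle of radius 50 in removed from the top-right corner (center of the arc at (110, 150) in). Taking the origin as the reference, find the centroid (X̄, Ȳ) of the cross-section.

Part | A | x̄ᵢ | ȳᵢ | A·x̄ᵢ | A·ȳᵢ
plate | 16500.00 | 55.00 | 75.00 | 907500.00 | 1237500.00
removed quarter-circle | -1963.50 | 88.78 | 128.78 | -174317.83 | -252857.64
Σ | 14536.50 |  |  | 733182.17 | 984642.36
X̄ = 733182.17 / 14536.50 = 50.44 in
Ȳ = 984642.36 / 14536.50 = 67.74 in

X̄ = 50.44 in, Ȳ = 67.74 in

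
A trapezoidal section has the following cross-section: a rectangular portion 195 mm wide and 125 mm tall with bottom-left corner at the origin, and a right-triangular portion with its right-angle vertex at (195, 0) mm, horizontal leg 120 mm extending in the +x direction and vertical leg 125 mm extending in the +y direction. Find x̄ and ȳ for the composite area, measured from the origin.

x̄ = 129.85 mm, ȳ = 57.60 mm

rectangular portion: A = 195 × 125 = 24375.00, centroid at (97.50, 62.50).
triangular portion: A = ½·120·125 = 7500.00, centroid at (235.00, 41.67).
ΣA = 31875.00 mm², ΣAx̄ = 4139062.50 mm³, ΣAȳ = 1835937.50 mm³.
x̄ = 4139062.50/31875.00 = 129.85 mm; ȳ = 1835937.50/31875.00 = 57.60 mm.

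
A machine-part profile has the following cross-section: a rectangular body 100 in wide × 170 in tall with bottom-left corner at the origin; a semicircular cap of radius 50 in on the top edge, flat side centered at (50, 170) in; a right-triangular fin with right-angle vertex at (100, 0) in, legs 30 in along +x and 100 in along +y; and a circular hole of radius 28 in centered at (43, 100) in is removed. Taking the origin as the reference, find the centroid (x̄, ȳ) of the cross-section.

x̄ = 55.37 in, ȳ = 100.16 in

Part | A | x̄ᵢ | ȳᵢ | A·x̄ᵢ | A·ȳᵢ
rectangular body | 17000.00 | 50.00 | 85.00 | 850000.00 | 1445000.00
semicircular top | 3926.99 | 50.00 | 191.22 | 196349.54 | 750921.77
triangular fin | 1500.00 | 110.00 | 33.33 | 165000.00 | 50000.00
hole | -2463.01 | 43.00 | 100.00 | -105909.37 | -246300.86
Σ | 19963.98 |  |  | 1105440.17 | 1999620.91
x̄ = 1105440.17 / 19963.98 = 55.37 in
ȳ = 1999620.91 / 19963.98 = 100.16 in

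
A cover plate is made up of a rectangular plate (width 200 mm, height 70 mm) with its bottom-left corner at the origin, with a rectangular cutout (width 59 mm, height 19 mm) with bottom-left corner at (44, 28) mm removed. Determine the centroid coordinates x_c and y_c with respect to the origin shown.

x_c = 102.31 mm, y_c = 34.78 mm

plate: A = 200 × 70 = 14000.00, centroid at (100.00, 35.00).
hole: A = −(59 × 19) = -1121.00, centroid at (73.50, 37.50).
ΣA = 12879.00 mm², ΣAx_c = 1317606.50 mm³, ΣAy_c = 447962.50 mm³.
x_c = 1317606.50/12879.00 = 102.31 mm; y_c = 447962.50/12879.00 = 34.78 mm.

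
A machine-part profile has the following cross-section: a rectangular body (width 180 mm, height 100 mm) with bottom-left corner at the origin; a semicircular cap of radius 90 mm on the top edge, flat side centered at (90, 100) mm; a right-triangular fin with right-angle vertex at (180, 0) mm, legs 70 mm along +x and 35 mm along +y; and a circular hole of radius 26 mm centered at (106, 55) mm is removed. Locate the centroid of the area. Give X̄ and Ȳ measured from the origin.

X̄ = 93.52 mm, Ȳ = 85.70 mm

rectangular body: A = 180 × 100 = 18000.00, centroid at (90.00, 50.00).
semicircular top: A = ½π·90² = 12723.45, centroid at (90.00, 138.20).
triangular fin: A = ½·70·35 = 1225.00, centroid at (203.33, 11.67).
hole: A = −π·26² = -2123.72, centroid at (106.00, 55.00).
ΣA = 29824.73 mm²
ΣAX̄ = (18000.00)(90.00) + (12723.45)(90.00) + (1225.00)(203.33) + (-2123.72)(106.00) = 2789079.89 mm³
ΣAȲ = (18000.00)(50.00) + (12723.45)(138.20) + (1225.00)(11.67) + (-2123.72)(55.00) = 2555832.28 mm³
X̄ = 2789079.89 / 29824.73 = 93.52 mm
Ȳ = 2555832.28 / 29824.73 = 85.70 mm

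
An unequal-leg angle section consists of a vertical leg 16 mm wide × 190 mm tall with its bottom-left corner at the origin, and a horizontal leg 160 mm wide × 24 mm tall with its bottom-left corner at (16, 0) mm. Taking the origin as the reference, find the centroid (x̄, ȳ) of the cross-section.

vertical leg: A = 16 × 190 = 3040.00, centroid at (8.00, 95.00).
horizontal leg: A = 160 × 24 = 3840.00, centroid at (96.00, 12.00).
ΣA = 6880.00 mm², ΣAx̄ = 392960.00 mm³, ΣAȳ = 334880.00 mm³.
x̄ = 392960.00/6880.00 = 57.12 mm; ȳ = 334880.00/6880.00 = 48.67 mm.

x̄ = 57.12 mm, ȳ = 48.67 mm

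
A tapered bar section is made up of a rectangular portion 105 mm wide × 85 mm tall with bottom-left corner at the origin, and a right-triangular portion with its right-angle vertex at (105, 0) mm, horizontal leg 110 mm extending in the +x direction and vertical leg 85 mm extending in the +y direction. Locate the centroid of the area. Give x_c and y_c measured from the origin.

x_c = 83.15 mm, y_c = 37.63 mm

rectangular portion: A = 105 × 85 = 8925.00, centroid at (52.50, 42.50).
triangular portion: A = ½·110·85 = 4675.00, centroid at (141.67, 28.33).
ΣA = 13600.00 mm²
ΣAx_c = (8925.00)(52.50) + (4675.00)(141.67) = 1130854.17 mm³
ΣAy_c = (8925.00)(42.50) + (4675.00)(28.33) = 511770.83 mm³
x_c = 1130854.17 / 13600.00 = 83.15 mm
y_c = 511770.83 / 13600.00 = 37.63 mm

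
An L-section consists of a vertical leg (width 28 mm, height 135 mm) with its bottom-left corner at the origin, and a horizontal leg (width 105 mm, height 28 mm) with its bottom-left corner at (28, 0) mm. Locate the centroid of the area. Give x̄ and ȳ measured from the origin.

Part | A | x̄ᵢ | ȳᵢ | A·x̄ᵢ | A·ȳᵢ
vertical leg | 3780.00 | 14.00 | 67.50 | 52920.00 | 255150.00
horizontal leg | 2940.00 | 80.50 | 14.00 | 236670.00 | 41160.00
Σ | 6720.00 |  |  | 289590.00 | 296310.00
x̄ = 289590.00 / 6720.00 = 43.09 mm
ȳ = 296310.00 / 6720.00 = 44.09 mm

x̄ = 43.09 mm, ȳ = 44.09 mm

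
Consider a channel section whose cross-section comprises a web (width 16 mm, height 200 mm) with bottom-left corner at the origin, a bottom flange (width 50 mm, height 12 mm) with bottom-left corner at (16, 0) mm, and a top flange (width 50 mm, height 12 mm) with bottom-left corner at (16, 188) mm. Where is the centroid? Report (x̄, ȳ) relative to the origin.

web: A = 16 × 200 = 3200.00, centroid at (8.00, 100.00).
bottom flange: A = 50 × 12 = 600.00, centroid at (41.00, 6.00).
top flange: A = 50 × 12 = 600.00, centroid at (41.00, 194.00).
ΣA = 4400.00 mm²
ΣAx̄ = (3200.00)(8.00) + (600.00)(41.00) + (600.00)(41.00) = 74800.00 mm³
ΣAȳ = (3200.00)(100.00) + (600.00)(6.00) + (600.00)(194.00) = 440000.00 mm³
x̄ = 74800.00 / 4400.00 = 17.00 mm
ȳ = 440000.00 / 4400.00 = 100.00 mm

x̄ = 17.00 mm, ȳ = 100.00 mm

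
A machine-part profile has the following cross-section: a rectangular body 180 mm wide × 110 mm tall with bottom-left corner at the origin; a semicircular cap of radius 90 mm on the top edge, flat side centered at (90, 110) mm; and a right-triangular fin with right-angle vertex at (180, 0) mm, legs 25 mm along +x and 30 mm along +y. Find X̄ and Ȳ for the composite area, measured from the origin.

X̄ = 91.12 mm, Ȳ = 90.53 mm

rectangular body: A = 180 × 110 = 19800.00, centroid at (90.00, 55.00).
semicircular top: A = ½π·90² = 12723.45, centroid at (90.00, 148.20).
triangular fin: A = ½·25·30 = 375.00, centroid at (188.33, 10.00).
ΣA = 32898.45 mm², ΣAX̄ = 2997735.52 mm³, ΣAȲ = 2978329.53 mm³.
X̄ = 2997735.52/32898.45 = 91.12 mm; Ȳ = 2978329.53/32898.45 = 90.53 mm.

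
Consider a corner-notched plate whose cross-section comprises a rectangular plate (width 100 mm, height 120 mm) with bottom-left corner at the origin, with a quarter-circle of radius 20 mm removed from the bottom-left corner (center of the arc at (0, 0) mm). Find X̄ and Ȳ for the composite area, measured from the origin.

plate: A = 100 × 120 = 12000.00, centroid at (50.00, 60.00).
removed quarter-circle: A = −¼π·20² = -314.16, centroid at (8.49, 8.49).
ΣA = 11685.84 mm²
ΣAX̄ = (12000.00)(50.00) + (-314.16)(8.49) = 597333.33 mm³
ΣAȲ = (12000.00)(60.00) + (-314.16)(8.49) = 717333.33 mm³
X̄ = 597333.33 / 11685.84 = 51.12 mm
Ȳ = 717333.33 / 11685.84 = 61.38 mm

X̄ = 51.12 mm, Ȳ = 61.38 mm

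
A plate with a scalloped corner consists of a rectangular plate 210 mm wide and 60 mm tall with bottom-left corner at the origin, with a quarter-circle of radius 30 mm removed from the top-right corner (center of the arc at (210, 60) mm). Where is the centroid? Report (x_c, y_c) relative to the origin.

plate: A = 210 × 60 = 12600.00, centroid at (105.00, 30.00).
removed quarter-circle: A = −¼π·30² = -706.86, centroid at (197.27, 47.27).
ΣA = 11893.14 mm², ΣAx_c = 1183559.75 mm³, ΣAy_c = 344588.50 mm³.
x_c = 1183559.75/11893.14 = 99.52 mm; y_c = 344588.50/11893.14 = 28.97 mm.

x_c = 99.52 mm, y_c = 28.97 mm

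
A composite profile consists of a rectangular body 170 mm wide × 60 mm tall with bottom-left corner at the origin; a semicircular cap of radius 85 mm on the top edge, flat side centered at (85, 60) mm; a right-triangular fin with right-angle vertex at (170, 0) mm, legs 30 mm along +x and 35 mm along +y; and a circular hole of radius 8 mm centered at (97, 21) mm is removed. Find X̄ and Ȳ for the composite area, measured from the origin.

X̄ = 87.17 mm, Ȳ = 63.93 mm

rectangular body: A = 170 × 60 = 10200.00, centroid at (85.00, 30.00).
semicircular top: A = ½π·85² = 11349.00, centroid at (85.00, 96.08).
triangular fin: A = ½·30·35 = 525.00, centroid at (180.00, 11.67).
hole: A = −π·8² = -201.06, centroid at (97.00, 21.00).
ΣA = 21872.94 mm², ΣAX̄ = 1906662.29 mm³, ΣAȲ = 1398259.57 mm³.
X̄ = 1906662.29/21872.94 = 87.17 mm; Ȳ = 1398259.57/21872.94 = 63.93 mm.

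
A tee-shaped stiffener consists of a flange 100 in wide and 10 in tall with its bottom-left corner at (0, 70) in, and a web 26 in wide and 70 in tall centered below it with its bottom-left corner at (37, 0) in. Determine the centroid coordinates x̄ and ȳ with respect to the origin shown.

x̄ = 50.00 in, ȳ = 49.18 in

web: A = 26 × 70 = 1820.00, centroid at (50.00, 35.00).
flange: A = 100 × 10 = 1000.00, centroid at (50.00, 75.00).
ΣA = 2820.00 in², ΣAx̄ = 141000.00 in³, ΣAȳ = 138700.00 in³.
x̄ = 141000.00/2820.00 = 50.00 in; ȳ = 138700.00/2820.00 = 49.18 in.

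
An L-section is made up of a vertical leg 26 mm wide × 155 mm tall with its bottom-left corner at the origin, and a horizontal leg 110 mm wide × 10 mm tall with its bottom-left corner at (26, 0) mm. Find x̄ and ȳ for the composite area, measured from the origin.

vertical leg: A = 26 × 155 = 4030.00, centroid at (13.00, 77.50).
horizontal leg: A = 110 × 10 = 1100.00, centroid at (81.00, 5.00).
ΣA = 5130.00 mm², ΣAx̄ = 141490.00 mm³, ΣAȳ = 317825.00 mm³.
x̄ = 141490.00/5130.00 = 27.58 mm; ȳ = 317825.00/5130.00 = 61.95 mm.

x̄ = 27.58 mm, ȳ = 61.95 mm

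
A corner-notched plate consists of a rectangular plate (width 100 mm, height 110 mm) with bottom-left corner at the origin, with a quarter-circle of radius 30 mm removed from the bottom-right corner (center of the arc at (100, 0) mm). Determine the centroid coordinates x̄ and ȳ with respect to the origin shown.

plate: A = 100 × 110 = 11000.00, centroid at (50.00, 55.00).
removed quarter-circle: A = −¼π·30² = -706.86, centroid at (87.27, 12.73).
ΣA = 10293.14 mm², ΣAx̄ = 488314.17 mm³, ΣAȳ = 596000.00 mm³.
x̄ = 488314.17/10293.14 = 47.44 mm; ȳ = 596000.00/10293.14 = 57.90 mm.

x̄ = 47.44 mm, ȳ = 57.90 mm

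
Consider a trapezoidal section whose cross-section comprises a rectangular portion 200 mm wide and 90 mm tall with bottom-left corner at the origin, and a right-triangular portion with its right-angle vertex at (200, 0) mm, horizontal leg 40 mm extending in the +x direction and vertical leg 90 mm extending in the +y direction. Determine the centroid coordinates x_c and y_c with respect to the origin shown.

rectangular portion: A = 200 × 90 = 18000.00, centroid at (100.00, 45.00).
triangular portion: A = ½·40·90 = 1800.00, centroid at (213.33, 30.00).
ΣA = 19800.00 mm², ΣAx_c = 2184000.00 mm³, ΣAy_c = 864000.00 mm³.
x_c = 2184000.00/19800.00 = 110.30 mm; y_c = 864000.00/19800.00 = 43.64 mm.

x_c = 110.30 mm, y_c = 43.64 mm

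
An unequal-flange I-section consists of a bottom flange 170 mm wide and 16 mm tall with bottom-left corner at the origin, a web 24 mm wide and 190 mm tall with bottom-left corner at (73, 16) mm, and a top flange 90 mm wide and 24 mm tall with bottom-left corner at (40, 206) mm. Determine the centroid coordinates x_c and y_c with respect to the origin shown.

Part | A | x̄ᵢ | ȳᵢ | A·x̄ᵢ | A·ȳᵢ
bottom flange | 2720.00 | 85.00 | 8.00 | 231200.00 | 21760.00
web | 4560.00 | 85.00 | 111.00 | 387600.00 | 506160.00
top flange | 2160.00 | 85.00 | 218.00 | 183600.00 | 470880.00
Σ | 9440.00 |  |  | 802400.00 | 998800.00
x_c = 802400.00 / 9440.00 = 85.00 mm
y_c = 998800.00 / 9440.00 = 105.81 mm

x_c = 85.00 mm, y_c = 105.81 mm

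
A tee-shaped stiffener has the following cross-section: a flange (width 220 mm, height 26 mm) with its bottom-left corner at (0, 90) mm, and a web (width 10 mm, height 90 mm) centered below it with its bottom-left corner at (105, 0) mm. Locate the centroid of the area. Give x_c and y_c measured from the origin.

x_c = 110.00 mm, y_c = 95.11 mm

web: A = 10 × 90 = 900.00, centroid at (110.00, 45.00).
flange: A = 220 × 26 = 5720.00, centroid at (110.00, 103.00).
ΣA = 6620.00 mm², ΣAx_c = 728200.00 mm³, ΣAy_c = 629660.00 mm³.
x_c = 728200.00/6620.00 = 110.00 mm; y_c = 629660.00/6620.00 = 95.11 mm.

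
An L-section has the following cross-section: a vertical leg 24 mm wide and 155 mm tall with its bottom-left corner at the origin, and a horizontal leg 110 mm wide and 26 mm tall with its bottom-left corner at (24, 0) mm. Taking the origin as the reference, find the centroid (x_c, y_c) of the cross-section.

vertical leg: A = 24 × 155 = 3720.00, centroid at (12.00, 77.50).
horizontal leg: A = 110 × 26 = 2860.00, centroid at (79.00, 13.00).
ΣA = 6580.00 mm², ΣAx_c = 270580.00 mm³, ΣAy_c = 325480.00 mm³.
x_c = 270580.00/6580.00 = 41.12 mm; y_c = 325480.00/6580.00 = 49.47 mm.

x_c = 41.12 mm, y_c = 49.47 mm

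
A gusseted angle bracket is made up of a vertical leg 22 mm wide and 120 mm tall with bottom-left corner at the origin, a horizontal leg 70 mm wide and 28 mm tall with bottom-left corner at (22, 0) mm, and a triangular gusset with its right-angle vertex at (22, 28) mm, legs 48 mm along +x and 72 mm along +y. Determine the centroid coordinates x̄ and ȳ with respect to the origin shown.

x̄ = 32.62 mm, ȳ = 43.57 mm

vertical leg: A = 22 × 120 = 2640.00, centroid at (11.00, 60.00).
horizontal leg: A = 70 × 28 = 1960.00, centroid at (57.00, 14.00).
gusset: A = ½·48·72 = 1728.00, centroid at (38.00, 52.00).
ΣA = 6328.00 mm², ΣAx̄ = 206424.00 mm³, ΣAȳ = 275696.00 mm³.
x̄ = 206424.00/6328.00 = 32.62 mm; ȳ = 275696.00/6328.00 = 43.57 mm.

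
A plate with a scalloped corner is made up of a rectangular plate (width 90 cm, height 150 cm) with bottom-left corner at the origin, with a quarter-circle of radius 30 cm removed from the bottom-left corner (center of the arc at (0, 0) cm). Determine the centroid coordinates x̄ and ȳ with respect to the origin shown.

x̄ = 46.78 cm, ȳ = 78.44 cm

plate: A = 90 × 150 = 13500.00, centroid at (45.00, 75.00).
removed quarter-circle: A = −¼π·30² = -706.86, centroid at (12.73, 12.73).
ΣA = 12793.14 cm², ΣAx̄ = 598500.00 cm³, ΣAȳ = 1003500.00 cm³.
x̄ = 598500.00/12793.14 = 46.78 cm; ȳ = 1003500.00/12793.14 = 78.44 cm.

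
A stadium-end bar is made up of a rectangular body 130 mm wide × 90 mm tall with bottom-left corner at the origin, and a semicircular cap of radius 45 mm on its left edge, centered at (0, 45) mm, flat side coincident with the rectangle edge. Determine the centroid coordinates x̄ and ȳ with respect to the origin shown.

x̄ = 47.02 mm, ȳ = 45.00 mm

Part | A | x̄ᵢ | ȳᵢ | A·x̄ᵢ | A·ȳᵢ
rectangular body | 11700.00 | 65.00 | 45.00 | 760500.00 | 526500.00
semicircular end | 3180.86 | -19.10 | 45.00 | -60750.00 | 143138.82
Σ | 14880.86 |  |  | 699750.00 | 669638.82
x̄ = 699750.00 / 14880.86 = 47.02 mm
ȳ = 669638.82 / 14880.86 = 45.00 mm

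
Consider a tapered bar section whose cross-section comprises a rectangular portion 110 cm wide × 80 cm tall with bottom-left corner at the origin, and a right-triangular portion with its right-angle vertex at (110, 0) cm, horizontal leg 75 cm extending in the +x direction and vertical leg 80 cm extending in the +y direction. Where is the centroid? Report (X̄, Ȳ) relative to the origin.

Part | A | x̄ᵢ | ȳᵢ | A·x̄ᵢ | A·ȳᵢ
rectangular portion | 8800.00 | 55.00 | 40.00 | 484000.00 | 352000.00
triangular portion | 3000.00 | 135.00 | 26.67 | 405000.00 | 80000.00
Σ | 11800.00 |  |  | 889000.00 | 432000.00
X̄ = 889000.00 / 11800.00 = 75.34 cm
Ȳ = 432000.00 / 11800.00 = 36.61 cm

X̄ = 75.34 cm, Ȳ = 36.61 cm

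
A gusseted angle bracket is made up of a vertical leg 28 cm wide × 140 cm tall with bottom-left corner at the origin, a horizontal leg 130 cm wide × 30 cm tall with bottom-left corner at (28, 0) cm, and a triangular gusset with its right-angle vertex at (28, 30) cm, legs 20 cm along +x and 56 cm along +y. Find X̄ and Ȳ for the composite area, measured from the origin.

X̄ = 52.15 cm, Ȳ = 42.98 cm

vertical leg: A = 28 × 140 = 3920.00, centroid at (14.00, 70.00).
horizontal leg: A = 130 × 30 = 3900.00, centroid at (93.00, 15.00).
gusset: A = ½·20·56 = 560.00, centroid at (34.67, 48.67).
ΣA = 8380.00 cm²
ΣAX̄ = (3920.00)(14.00) + (3900.00)(93.00) + (560.00)(34.67) = 436993.33 cm³
ΣAȲ = (3920.00)(70.00) + (3900.00)(15.00) + (560.00)(48.67) = 360153.33 cm³
X̄ = 436993.33 / 8380.00 = 52.15 cm
Ȳ = 360153.33 / 8380.00 = 42.98 cm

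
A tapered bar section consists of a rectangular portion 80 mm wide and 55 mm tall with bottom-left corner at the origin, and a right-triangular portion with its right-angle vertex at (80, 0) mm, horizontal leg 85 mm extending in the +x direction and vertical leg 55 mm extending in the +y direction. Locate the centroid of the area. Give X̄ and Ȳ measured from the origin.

rectangular portion: A = 80 × 55 = 4400.00, centroid at (40.00, 27.50).
triangular portion: A = ½·85·55 = 2337.50, centroid at (108.33, 18.33).
ΣA = 6737.50 mm², ΣAX̄ = 429229.17 mm³, ΣAȲ = 163854.17 mm³.
X̄ = 429229.17/6737.50 = 63.71 mm; Ȳ = 163854.17/6737.50 = 24.32 mm.

X̄ = 63.71 mm, Ȳ = 24.32 mm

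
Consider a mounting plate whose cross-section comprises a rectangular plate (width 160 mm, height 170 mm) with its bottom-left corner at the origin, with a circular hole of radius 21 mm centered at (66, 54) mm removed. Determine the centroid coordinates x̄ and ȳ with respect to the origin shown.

x̄ = 80.75 mm, ȳ = 86.66 mm

Part | A | x̄ᵢ | ȳᵢ | A·x̄ᵢ | A·ȳᵢ
plate | 27200.00 | 80.00 | 85.00 | 2176000.00 | 2312000.00
hole | -1385.44 | 66.00 | 54.00 | -91439.20 | -74813.89
Σ | 25814.56 |  |  | 2084560.80 | 2237186.11
x̄ = 2084560.80 / 25814.56 = 80.75 mm
ȳ = 2237186.11 / 25814.56 = 86.66 mm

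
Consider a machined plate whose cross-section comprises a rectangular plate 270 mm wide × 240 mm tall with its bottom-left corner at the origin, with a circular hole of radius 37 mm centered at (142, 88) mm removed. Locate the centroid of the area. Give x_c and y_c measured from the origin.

x_c = 134.50 mm, y_c = 122.27 mm

plate: A = 270 × 240 = 64800.00, centroid at (135.00, 120.00).
hole: A = −π·37² = -4300.84, centroid at (142.00, 88.00).
ΣA = 60499.16 mm²
ΣAx_c = (64800.00)(135.00) + (-4300.84)(142.00) = 8137280.67 mm³
ΣAy_c = (64800.00)(120.00) + (-4300.84)(88.00) = 7397526.05 mm³
x_c = 8137280.67 / 60499.16 = 134.50 mm
y_c = 7397526.05 / 60499.16 = 122.27 mm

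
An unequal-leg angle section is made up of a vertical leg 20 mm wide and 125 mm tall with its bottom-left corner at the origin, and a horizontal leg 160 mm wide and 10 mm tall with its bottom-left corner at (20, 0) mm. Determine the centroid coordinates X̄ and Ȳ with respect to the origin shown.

X̄ = 45.12 mm, Ȳ = 40.06 mm

Part | A | x̄ᵢ | ȳᵢ | A·x̄ᵢ | A·ȳᵢ
vertical leg | 2500.00 | 10.00 | 62.50 | 25000.00 | 156250.00
horizontal leg | 1600.00 | 100.00 | 5.00 | 160000.00 | 8000.00
Σ | 4100.00 |  |  | 185000.00 | 164250.00
X̄ = 185000.00 / 4100.00 = 45.12 mm
Ȳ = 164250.00 / 4100.00 = 40.06 mm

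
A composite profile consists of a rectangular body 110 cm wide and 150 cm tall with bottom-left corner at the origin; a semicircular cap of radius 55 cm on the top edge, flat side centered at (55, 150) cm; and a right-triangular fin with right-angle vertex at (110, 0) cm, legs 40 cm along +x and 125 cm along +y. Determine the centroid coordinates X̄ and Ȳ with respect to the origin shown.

X̄ = 62.19 cm, Ȳ = 91.17 cm

Part | A | x̄ᵢ | ȳᵢ | A·x̄ᵢ | A·ȳᵢ
rectangular body | 16500.00 | 55.00 | 75.00 | 907500.00 | 1237500.00
semicircular top | 4751.66 | 55.00 | 173.34 | 261341.24 | 823665.50
triangular fin | 2500.00 | 123.33 | 41.67 | 308333.33 | 104166.67
Σ | 23751.66 |  |  | 1477174.57 | 2165332.17
X̄ = 1477174.57 / 23751.66 = 62.19 cm
Ȳ = 2165332.17 / 23751.66 = 91.17 cm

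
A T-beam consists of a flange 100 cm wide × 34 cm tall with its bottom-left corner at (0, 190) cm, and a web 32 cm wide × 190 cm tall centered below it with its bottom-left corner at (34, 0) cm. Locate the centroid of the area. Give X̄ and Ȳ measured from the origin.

X̄ = 50.00 cm, Ȳ = 135.17 cm

web: A = 32 × 190 = 6080.00, centroid at (50.00, 95.00).
flange: A = 100 × 34 = 3400.00, centroid at (50.00, 207.00).
ΣA = 9480.00 cm²
ΣAX̄ = (6080.00)(50.00) + (3400.00)(50.00) = 474000.00 cm³
ΣAȲ = (6080.00)(95.00) + (3400.00)(207.00) = 1281400.00 cm³
X̄ = 474000.00 / 9480.00 = 50.00 cm
Ȳ = 1281400.00 / 9480.00 = 135.17 cm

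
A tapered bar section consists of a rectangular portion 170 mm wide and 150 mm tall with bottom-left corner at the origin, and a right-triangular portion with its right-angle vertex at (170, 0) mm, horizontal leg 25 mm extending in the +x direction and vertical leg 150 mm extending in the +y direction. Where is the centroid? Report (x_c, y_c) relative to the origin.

x_c = 91.39 mm, y_c = 73.29 mm

rectangular portion: A = 170 × 150 = 25500.00, centroid at (85.00, 75.00).
triangular portion: A = ½·25·150 = 1875.00, centroid at (178.33, 50.00).
ΣA = 27375.00 mm², ΣAx_c = 2501875.00 mm³, ΣAy_c = 2006250.00 mm³.
x_c = 2501875.00/27375.00 = 91.39 mm; y_c = 2006250.00/27375.00 = 73.29 mm.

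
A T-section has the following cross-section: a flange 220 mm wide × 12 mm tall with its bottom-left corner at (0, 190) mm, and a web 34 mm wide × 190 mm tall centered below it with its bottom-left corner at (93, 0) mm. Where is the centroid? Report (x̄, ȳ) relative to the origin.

web: A = 34 × 190 = 6460.00, centroid at (110.00, 95.00).
flange: A = 220 × 12 = 2640.00, centroid at (110.00, 196.00).
ΣA = 9100.00 mm², ΣAx̄ = 1001000.00 mm³, ΣAȳ = 1131140.00 mm³.
x̄ = 1001000.00/9100.00 = 110.00 mm; ȳ = 1131140.00/9100.00 = 124.30 mm.

x̄ = 110.00 mm, ȳ = 124.30 mm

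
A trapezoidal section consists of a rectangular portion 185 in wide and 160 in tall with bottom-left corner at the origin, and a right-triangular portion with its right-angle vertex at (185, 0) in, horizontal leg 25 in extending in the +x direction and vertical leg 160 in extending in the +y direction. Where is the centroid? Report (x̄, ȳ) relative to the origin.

x̄ = 98.88 in, ȳ = 78.31 in

rectangular portion: A = 185 × 160 = 29600.00, centroid at (92.50, 80.00).
triangular portion: A = ½·25·160 = 2000.00, centroid at (193.33, 53.33).
ΣA = 31600.00 in², ΣAx̄ = 3124666.67 in³, ΣAȳ = 2474666.67 in³.
x̄ = 3124666.67/31600.00 = 98.88 in; ȳ = 2474666.67/31600.00 = 78.31 in.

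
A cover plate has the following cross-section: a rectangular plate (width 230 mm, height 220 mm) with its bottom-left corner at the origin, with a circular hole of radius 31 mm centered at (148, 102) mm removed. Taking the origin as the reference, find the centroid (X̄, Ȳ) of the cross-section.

X̄ = 112.91 mm, Ȳ = 110.51 mm

plate: A = 230 × 220 = 50600.00, centroid at (115.00, 110.00).
hole: A = −π·31² = -3019.07, centroid at (148.00, 102.00).
ΣA = 47580.93 mm², ΣAX̄ = 5372177.56 mm³, ΣAȲ = 5258054.80 mm³.
X̄ = 5372177.56/47580.93 = 112.91 mm; Ȳ = 5258054.80/47580.93 = 110.51 mm.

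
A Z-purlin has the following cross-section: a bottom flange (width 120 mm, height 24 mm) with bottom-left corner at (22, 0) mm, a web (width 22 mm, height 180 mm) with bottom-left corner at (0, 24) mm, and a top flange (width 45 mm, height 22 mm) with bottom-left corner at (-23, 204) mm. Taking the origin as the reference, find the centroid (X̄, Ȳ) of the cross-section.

bottom flange: A = 120 × 24 = 2880.00, centroid at (82.00, 12.00).
web: A = 22 × 180 = 3960.00, centroid at (11.00, 114.00).
top flange: A = 45 × 22 = 990.00, centroid at (-0.50, 215.00).
ΣA = 7830.00 mm², ΣAX̄ = 279225.00 mm³, ΣAȲ = 698850.00 mm³.
X̄ = 279225.00/7830.00 = 35.66 mm; Ȳ = 698850.00/7830.00 = 89.25 mm.

X̄ = 35.66 mm, Ȳ = 89.25 mm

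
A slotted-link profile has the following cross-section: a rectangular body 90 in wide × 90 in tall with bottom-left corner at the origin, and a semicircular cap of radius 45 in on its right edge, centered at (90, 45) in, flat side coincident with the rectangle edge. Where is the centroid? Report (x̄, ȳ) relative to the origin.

Part | A | x̄ᵢ | ȳᵢ | A·x̄ᵢ | A·ȳᵢ
rectangular body | 8100.00 | 45.00 | 45.00 | 364500.00 | 364500.00
semicircular end | 3180.86 | 109.10 | 45.00 | 347027.63 | 143138.82
Σ | 11280.86 |  |  | 711527.63 | 507638.82
x̄ = 711527.63 / 11280.86 = 63.07 in
ȳ = 507638.82 / 11280.86 = 45.00 in

x̄ = 63.07 in, ȳ = 45.00 in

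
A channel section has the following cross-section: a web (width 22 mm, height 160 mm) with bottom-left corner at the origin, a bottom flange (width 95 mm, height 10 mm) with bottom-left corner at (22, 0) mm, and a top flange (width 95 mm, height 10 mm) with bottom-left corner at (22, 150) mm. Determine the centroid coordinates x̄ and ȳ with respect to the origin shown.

x̄ = 31.51 mm, ȳ = 80.00 mm

web: A = 22 × 160 = 3520.00, centroid at (11.00, 80.00).
bottom flange: A = 95 × 10 = 950.00, centroid at (69.50, 5.00).
top flange: A = 95 × 10 = 950.00, centroid at (69.50, 155.00).
ΣA = 5420.00 mm²
ΣAx̄ = (3520.00)(11.00) + (950.00)(69.50) + (950.00)(69.50) = 170770.00 mm³
ΣAȳ = (3520.00)(80.00) + (950.00)(5.00) + (950.00)(155.00) = 433600.00 mm³
x̄ = 170770.00 / 5420.00 = 31.51 mm
ȳ = 433600.00 / 5420.00 = 80.00 mm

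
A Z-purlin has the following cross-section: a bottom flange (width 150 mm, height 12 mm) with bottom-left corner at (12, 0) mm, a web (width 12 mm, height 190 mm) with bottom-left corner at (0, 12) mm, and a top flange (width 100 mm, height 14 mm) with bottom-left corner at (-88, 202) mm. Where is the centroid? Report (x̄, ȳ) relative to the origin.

bottom flange: A = 150 × 12 = 1800.00, centroid at (87.00, 6.00).
web: A = 12 × 190 = 2280.00, centroid at (6.00, 107.00).
top flange: A = 100 × 14 = 1400.00, centroid at (-38.00, 209.00).
ΣA = 5480.00 mm², ΣAx̄ = 117080.00 mm³, ΣAȳ = 547360.00 mm³.
x̄ = 117080.00/5480.00 = 21.36 mm; ȳ = 547360.00/5480.00 = 99.88 mm.

x̄ = 21.36 mm, ȳ = 99.88 mm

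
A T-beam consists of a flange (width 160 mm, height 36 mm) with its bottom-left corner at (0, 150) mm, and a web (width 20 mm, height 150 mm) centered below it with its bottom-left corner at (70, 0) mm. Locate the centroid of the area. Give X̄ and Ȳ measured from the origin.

web: A = 20 × 150 = 3000.00, centroid at (80.00, 75.00).
flange: A = 160 × 36 = 5760.00, centroid at (80.00, 168.00).
ΣA = 8760.00 mm²
ΣAX̄ = (3000.00)(80.00) + (5760.00)(80.00) = 700800.00 mm³
ΣAȲ = (3000.00)(75.00) + (5760.00)(168.00) = 1192680.00 mm³
X̄ = 700800.00 / 8760.00 = 80.00 mm
Ȳ = 1192680.00 / 8760.00 = 136.15 mm

X̄ = 80.00 mm, Ȳ = 136.15 mm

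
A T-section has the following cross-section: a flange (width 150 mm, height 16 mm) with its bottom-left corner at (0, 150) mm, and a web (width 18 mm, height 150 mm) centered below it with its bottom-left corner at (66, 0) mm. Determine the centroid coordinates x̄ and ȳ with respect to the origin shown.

web: A = 18 × 150 = 2700.00, centroid at (75.00, 75.00).
flange: A = 150 × 16 = 2400.00, centroid at (75.00, 158.00).
ΣA = 5100.00 mm², ΣAx̄ = 382500.00 mm³, ΣAȳ = 581700.00 mm³.
x̄ = 382500.00/5100.00 = 75.00 mm; ȳ = 581700.00/5100.00 = 114.06 mm.

x̄ = 75.00 mm, ȳ = 114.06 mm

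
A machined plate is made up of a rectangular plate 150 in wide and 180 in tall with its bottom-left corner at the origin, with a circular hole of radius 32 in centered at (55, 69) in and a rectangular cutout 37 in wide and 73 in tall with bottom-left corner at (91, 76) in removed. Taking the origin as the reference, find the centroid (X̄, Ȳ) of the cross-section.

X̄ = 73.63 in, Ȳ = 90.32 in

Part | A | x̄ᵢ | ȳᵢ | A·x̄ᵢ | A·ȳᵢ
plate | 27000.00 | 75.00 | 90.00 | 2025000.00 | 2430000.00
hole 1 | -3216.99 | 55.00 | 69.00 | -176934.50 | -221972.37
hole 2 | -2701.00 | 109.50 | 112.50 | -295759.50 | -303862.50
Σ | 21082.01 |  |  | 1552306.00 | 1904165.13
X̄ = 1552306.00 / 21082.01 = 73.63 in
Ȳ = 1904165.13 / 21082.01 = 90.32 in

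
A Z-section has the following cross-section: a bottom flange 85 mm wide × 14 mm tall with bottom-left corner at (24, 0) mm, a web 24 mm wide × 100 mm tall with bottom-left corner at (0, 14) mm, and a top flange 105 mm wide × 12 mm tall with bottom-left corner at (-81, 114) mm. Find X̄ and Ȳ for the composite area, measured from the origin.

X̄ = 14.85 mm, Ȳ = 64.56 mm

bottom flange: A = 85 × 14 = 1190.00, centroid at (66.50, 7.00).
web: A = 24 × 100 = 2400.00, centroid at (12.00, 64.00).
top flange: A = 105 × 12 = 1260.00, centroid at (-28.50, 120.00).
ΣA = 4850.00 mm²
ΣAX̄ = (1190.00)(66.50) + (2400.00)(12.00) + (1260.00)(-28.50) = 72025.00 mm³
ΣAȲ = (1190.00)(7.00) + (2400.00)(64.00) + (1260.00)(120.00) = 313130.00 mm³
X̄ = 72025.00 / 4850.00 = 14.85 mm
Ȳ = 313130.00 / 4850.00 = 64.56 mm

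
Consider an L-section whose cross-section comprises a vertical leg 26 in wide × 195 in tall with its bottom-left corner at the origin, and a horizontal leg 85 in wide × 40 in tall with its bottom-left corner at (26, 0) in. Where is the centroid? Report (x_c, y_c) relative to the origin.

Part | A | x̄ᵢ | ȳᵢ | A·x̄ᵢ | A·ȳᵢ
vertical leg | 5070.00 | 13.00 | 97.50 | 65910.00 | 494325.00
horizontal leg | 3400.00 | 68.50 | 20.00 | 232900.00 | 68000.00
Σ | 8470.00 |  |  | 298810.00 | 562325.00
x_c = 298810.00 / 8470.00 = 35.28 in
y_c = 562325.00 / 8470.00 = 66.39 in

x_c = 35.28 in, y_c = 66.39 in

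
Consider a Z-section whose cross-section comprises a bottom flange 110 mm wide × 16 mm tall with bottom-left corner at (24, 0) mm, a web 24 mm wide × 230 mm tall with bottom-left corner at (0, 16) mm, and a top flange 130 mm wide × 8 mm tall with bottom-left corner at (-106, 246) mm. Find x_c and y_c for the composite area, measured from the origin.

x_c = 19.55 mm, y_c = 119.86 mm

bottom flange: A = 110 × 16 = 1760.00, centroid at (79.00, 8.00).
web: A = 24 × 230 = 5520.00, centroid at (12.00, 131.00).
top flange: A = 130 × 8 = 1040.00, centroid at (-41.00, 250.00).
ΣA = 8320.00 mm²
ΣAx_c = (1760.00)(79.00) + (5520.00)(12.00) + (1040.00)(-41.00) = 162640.00 mm³
ΣAy_c = (1760.00)(8.00) + (5520.00)(131.00) + (1040.00)(250.00) = 997200.00 mm³
x_c = 162640.00 / 8320.00 = 19.55 mm
y_c = 997200.00 / 8320.00 = 119.86 mm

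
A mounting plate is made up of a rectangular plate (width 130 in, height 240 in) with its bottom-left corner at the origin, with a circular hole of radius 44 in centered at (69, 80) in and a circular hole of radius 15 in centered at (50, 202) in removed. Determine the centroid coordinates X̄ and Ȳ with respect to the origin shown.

X̄ = 64.44 in, Ȳ = 127.59 in

Part | A | x̄ᵢ | ȳᵢ | A·x̄ᵢ | A·ȳᵢ
plate | 31200.00 | 65.00 | 120.00 | 2028000.00 | 3744000.00
hole 1 | -6082.12 | 69.00 | 80.00 | -419666.51 | -486569.87
hole 2 | -706.86 | 50.00 | 202.00 | -35342.92 | -142785.39
Σ | 24411.02 |  |  | 1572990.57 | 3114644.74
X̄ = 1572990.57 / 24411.02 = 64.44 in
Ȳ = 3114644.74 / 24411.02 = 127.59 in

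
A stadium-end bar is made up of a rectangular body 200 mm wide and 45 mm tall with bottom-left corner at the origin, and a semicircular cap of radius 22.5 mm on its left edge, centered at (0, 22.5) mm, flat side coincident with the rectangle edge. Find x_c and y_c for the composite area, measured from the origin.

rectangular body: A = 200 × 45 = 9000.00, centroid at (100.00, 22.50).
semicircular end: A = ½π·22.5² = 795.22, centroid at (-9.55, 22.50).
ΣA = 9795.22 mm², ΣAx_c = 892406.25 mm³, ΣAy_c = 220392.35 mm³.
x_c = 892406.25/9795.22 = 91.11 mm; y_c = 220392.35/9795.22 = 22.50 mm.

x_c = 91.11 mm, y_c = 22.50 mm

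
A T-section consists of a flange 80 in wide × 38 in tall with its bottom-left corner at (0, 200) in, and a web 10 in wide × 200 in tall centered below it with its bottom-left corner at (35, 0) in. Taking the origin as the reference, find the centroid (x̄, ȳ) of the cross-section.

x̄ = 40.00 in, ȳ = 171.78 in

Part | A | x̄ᵢ | ȳᵢ | A·x̄ᵢ | A·ȳᵢ
web | 2000.00 | 40.00 | 100.00 | 80000.00 | 200000.00
flange | 3040.00 | 40.00 | 219.00 | 121600.00 | 665760.00
Σ | 5040.00 |  |  | 201600.00 | 865760.00
x̄ = 201600.00 / 5040.00 = 40.00 in
ȳ = 865760.00 / 5040.00 = 171.78 in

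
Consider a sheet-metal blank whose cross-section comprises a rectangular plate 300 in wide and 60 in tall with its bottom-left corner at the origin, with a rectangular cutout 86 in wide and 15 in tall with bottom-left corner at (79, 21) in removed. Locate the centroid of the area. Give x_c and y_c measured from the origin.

x_c = 152.16 in, y_c = 30.12 in

plate: A = 300 × 60 = 18000.00, centroid at (150.00, 30.00).
hole: A = −(86 × 15) = -1290.00, centroid at (122.00, 28.50).
ΣA = 16710.00 in², ΣAx_c = 2542620.00 in³, ΣAy_c = 503235.00 in³.
x_c = 2542620.00/16710.00 = 152.16 in; y_c = 503235.00/16710.00 = 30.12 in.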